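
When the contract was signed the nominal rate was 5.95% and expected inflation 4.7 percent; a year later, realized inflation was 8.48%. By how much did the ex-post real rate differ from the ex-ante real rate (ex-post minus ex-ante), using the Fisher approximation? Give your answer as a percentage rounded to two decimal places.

-3.78%

Ex-ante: 5.95% − 4.7% = 1.250%
Ex-post: 5.95% − 8.48% = -2.530%
Difference (ex-post − ex-ante) = -3.7800% → -3.78%.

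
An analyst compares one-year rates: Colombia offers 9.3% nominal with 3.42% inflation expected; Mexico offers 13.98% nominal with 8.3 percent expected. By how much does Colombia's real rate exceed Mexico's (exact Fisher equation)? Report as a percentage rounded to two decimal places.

0.44%

Colombia: (1 + 0.0930)/(1 + 0.0342) − 1 = 5.6856%
Mexico: (1 + 0.1398)/(1 + 0.0830) − 1 = 5.2447%
Differential = 5.6856% − 5.2447% = 0.4409% → 0.44%.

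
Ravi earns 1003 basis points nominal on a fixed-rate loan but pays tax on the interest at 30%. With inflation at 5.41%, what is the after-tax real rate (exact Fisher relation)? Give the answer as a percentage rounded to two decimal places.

1.53%

After-tax nominal return = 10.03% × (1 − 0.3) = 7.0210%.
1 + r = 1.07021 / 1.05410 = 1.015283
After-tax real rate = 1.015283 − 1 → 1.53%.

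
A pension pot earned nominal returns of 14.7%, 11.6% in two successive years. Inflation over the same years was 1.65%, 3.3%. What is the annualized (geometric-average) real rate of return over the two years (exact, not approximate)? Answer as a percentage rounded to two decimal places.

Compound the nominal returns: 1.1470 × 1.1160 = 1.28005200.
Compound inflation: 1.0165 × 1.0330 = 1.05004450.
Deflate: 1.28005200 / 1.05004450 = 1.21904548.
Annualized real rate = 1.21904548^(1/2) − 1 = 10.4104% → 10.41%.

10.41%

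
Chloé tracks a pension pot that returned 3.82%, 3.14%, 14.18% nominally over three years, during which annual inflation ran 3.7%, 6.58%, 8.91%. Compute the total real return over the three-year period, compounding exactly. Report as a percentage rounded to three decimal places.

Compound the nominal returns: 1.0382 × 1.0314 × 1.1418 = 1.2226388.
Compound inflation: 1.0370 × 1.0658 × 1.0891 = 1.2037110.
Deflate: 1.2226388 / 1.2037110 = 1.0157246.
Total real return = 1.0157246 − 1 → 1.572%.

1.572%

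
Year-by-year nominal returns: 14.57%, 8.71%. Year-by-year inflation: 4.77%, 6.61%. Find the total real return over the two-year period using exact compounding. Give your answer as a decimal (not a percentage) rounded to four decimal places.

Compound the nominal returns: 1.1457 × 1.0871 = 1.245490.
Compound inflation: 1.0477 × 1.0661 = 1.116953.
Deflate: 1.245490 / 1.116953 = 1.115079.
Total real return = 1.115079 − 1 → 0.1151.

0.1151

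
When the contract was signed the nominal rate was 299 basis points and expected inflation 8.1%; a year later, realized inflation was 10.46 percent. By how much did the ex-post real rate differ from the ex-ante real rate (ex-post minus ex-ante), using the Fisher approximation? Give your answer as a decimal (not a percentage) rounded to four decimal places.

-0.0236

Ex-ante: 2.99% − 8.1% = -5.110%
Ex-post: 2.99% − 10.46% = -7.470%
Difference (ex-post − ex-ante) = -2.3600% → -0.0236.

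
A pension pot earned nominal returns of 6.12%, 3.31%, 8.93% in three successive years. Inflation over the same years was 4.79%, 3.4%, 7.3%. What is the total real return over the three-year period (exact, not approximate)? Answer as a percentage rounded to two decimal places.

2.72%

Nominal growth factor = 1.0612 × 1.0331 × 1.0893 = 1.194228
Price-level growth factor = 1.0479 × 1.0340 × 1.0730 = 1.162626
Real growth factor = 1.194228 / 1.162626 = 1.027181
Total real return = 1.027181 − 1 → 2.72%.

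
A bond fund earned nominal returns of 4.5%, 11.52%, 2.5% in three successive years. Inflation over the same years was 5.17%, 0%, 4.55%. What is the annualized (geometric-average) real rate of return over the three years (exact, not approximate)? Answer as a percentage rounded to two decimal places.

2.80%

Nominal growth factor = 1.0450 × 1.1152 × 1.0250 = 1.19451860
Price-level growth factor = 1.0517 × 1.0000 × 1.0455 = 1.09955235
Real growth factor = 1.19451860 / 1.09955235 = 1.08636810
Annualized real rate = 1.08636810^(1/3) − 1 = 2.7998% → 2.80%.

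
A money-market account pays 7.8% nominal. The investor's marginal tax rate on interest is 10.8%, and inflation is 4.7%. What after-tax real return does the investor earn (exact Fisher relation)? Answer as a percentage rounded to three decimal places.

2.156%

After-tax nominal return = 7.8% × (1 − 0.108) = 6.9576%.
1 + r = 1.069576 / 1.04700 = 1.021563
After-tax real rate = 1.021563 − 1 → 2.156%.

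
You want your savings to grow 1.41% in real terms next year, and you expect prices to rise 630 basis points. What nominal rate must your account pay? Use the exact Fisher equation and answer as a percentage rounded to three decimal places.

(1 + i) = (1 + r)(1 + π) = 1.01410 × 1.06300 = 1.0779883
i = 1.0779883 − 1, so the required nominal rate is 7.799%.

7.799%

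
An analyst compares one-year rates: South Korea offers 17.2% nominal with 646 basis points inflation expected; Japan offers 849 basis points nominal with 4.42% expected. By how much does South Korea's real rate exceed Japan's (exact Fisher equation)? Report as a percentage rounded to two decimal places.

South Korea: (1 + 0.1720)/(1 + 0.0646) − 1 = 10.0883%
Japan: (1 + 0.0849)/(1 + 0.0442) − 1 = 3.8977%
Differential = 10.0883% − 3.8977% = 6.1906% → 6.19%.

6.19%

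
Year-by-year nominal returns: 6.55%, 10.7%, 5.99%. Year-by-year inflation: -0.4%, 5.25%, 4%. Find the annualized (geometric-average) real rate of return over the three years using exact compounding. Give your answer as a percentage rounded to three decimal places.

Nominal growth factor = 1.0655 × 1.1070 × 1.0599 = 1.25016106
Price-level growth factor = 0.9960 × 1.0525 × 1.0400 = 1.09022160
Real growth factor = 1.25016106 / 1.09022160 = 1.14670362
Annualized real rate = 1.14670362^(1/3) − 1 = 4.6688% → 4.669%.

4.669%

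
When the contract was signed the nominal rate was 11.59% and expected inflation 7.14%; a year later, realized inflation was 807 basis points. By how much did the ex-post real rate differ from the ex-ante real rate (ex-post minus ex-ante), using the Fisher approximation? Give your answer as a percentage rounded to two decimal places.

-0.93%

Ex-ante: 11.59% − 7.14% = 4.450%
Ex-post: 11.59% − 8.07% = 3.520%
Difference (ex-post − ex-ante) = -0.9300% → -0.93%.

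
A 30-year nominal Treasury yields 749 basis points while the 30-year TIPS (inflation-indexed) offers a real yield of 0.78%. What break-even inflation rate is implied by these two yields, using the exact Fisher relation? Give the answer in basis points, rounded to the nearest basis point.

666 basis points

(1 + π) = (1 + i)/(1 + r) = 1.07490 / 1.00780 = 1.066581
Break-even inflation = 1.066581 − 1 → 666 basis points.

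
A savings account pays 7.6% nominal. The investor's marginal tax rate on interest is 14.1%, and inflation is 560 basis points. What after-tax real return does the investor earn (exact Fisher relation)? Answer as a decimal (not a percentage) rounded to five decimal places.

0.00879

After-tax nominal return = 7.6% × (1 − 0.141) = 6.5284%.
1 + r = 1.065284 / 1.05600 = 1.008792
After-tax real rate = 1.008792 − 1 → 0.00879.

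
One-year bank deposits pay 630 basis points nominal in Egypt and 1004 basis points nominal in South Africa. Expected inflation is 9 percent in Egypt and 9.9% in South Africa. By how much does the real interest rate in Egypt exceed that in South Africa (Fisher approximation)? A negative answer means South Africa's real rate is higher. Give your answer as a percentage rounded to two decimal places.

Egypt: 6.3% − 9% = -2.700%
South Africa: 10.04% − 9.9% = 0.140%
Differential = -2.840% → -2.84%.

-2.84%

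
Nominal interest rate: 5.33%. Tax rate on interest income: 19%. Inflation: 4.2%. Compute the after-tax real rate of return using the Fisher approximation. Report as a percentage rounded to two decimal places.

After-tax nominal return = 5.33% × (1 − 0.19) = 4.3173%.
r ≈ 4.3173% − 4.2% → 0.12%.

0.12%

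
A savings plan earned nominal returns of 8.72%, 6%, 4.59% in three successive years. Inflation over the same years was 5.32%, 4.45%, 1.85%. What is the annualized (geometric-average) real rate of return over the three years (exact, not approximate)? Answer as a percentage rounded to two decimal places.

2.46%

Compound the nominal returns: 1.0872 × 1.0600 × 1.0459 = 1.20532863.
Compound inflation: 1.0532 × 1.0445 × 1.0185 = 1.12041865.
Deflate: 1.20532863 / 1.12041865 = 1.07578416.
Annualized real rate = 1.07578416^(1/3) − 1 = 2.4649% → 2.46%.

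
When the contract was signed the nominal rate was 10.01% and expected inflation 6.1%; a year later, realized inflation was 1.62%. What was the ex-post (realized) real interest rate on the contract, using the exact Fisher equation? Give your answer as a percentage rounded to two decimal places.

Ex-post: (1 + 0.1001)/(1 + 0.0162) − 1 = 8.2562%
So the realized real rate is 8.26%.

8.26%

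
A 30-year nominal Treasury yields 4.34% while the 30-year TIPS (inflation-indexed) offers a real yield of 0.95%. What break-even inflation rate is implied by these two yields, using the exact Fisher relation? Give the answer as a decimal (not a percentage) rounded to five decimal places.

(1 + π) = (1 + i)/(1 + r) = 1.04340 / 1.00950 = 1.033581
Break-even inflation = 1.033581 − 1 → 0.03358.

0.03358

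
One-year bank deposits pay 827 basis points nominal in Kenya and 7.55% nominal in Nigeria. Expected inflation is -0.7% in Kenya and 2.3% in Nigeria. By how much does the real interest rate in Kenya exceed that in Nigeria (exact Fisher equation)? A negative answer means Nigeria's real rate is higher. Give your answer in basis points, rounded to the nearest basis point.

Kenya: (1 + 0.0827)/(1 − 0.0070) − 1 = 9.0332%
Nigeria: (1 + 0.0755)/(1 + 0.0230) − 1 = 5.1320%
Differential = 9.0332% − 5.1320% = 3.9013% → 390 basis points.

390 basis points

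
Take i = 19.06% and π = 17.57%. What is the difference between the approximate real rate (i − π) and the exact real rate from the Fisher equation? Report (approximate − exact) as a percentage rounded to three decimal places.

Approximate: r ≈ 19.060% − 17.570% = 1.4900%
Exact: (1 + 0.1906)/(1 + 0.1757) − 1 = 1.2673%
Error = 1.4900% − 1.2673% = 0.2227% → 0.223%.

0.223%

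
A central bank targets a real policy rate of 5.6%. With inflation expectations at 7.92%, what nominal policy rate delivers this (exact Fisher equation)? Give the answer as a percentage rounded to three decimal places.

(1 + i) = (1 + r)(1 + π) = 1.05600 × 1.07920 = 1.1396352
i = 1.1396352 − 1, so the required nominal rate is 13.964%.

13.964%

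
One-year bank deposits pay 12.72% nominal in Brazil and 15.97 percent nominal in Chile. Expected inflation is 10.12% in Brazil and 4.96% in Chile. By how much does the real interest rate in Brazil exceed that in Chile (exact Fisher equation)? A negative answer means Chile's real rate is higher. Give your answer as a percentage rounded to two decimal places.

-8.13%

Brazil: (1 + 0.1272)/(1 + 0.1012) − 1 = 2.3611%
Chile: (1 + 0.1597)/(1 + 0.0496) − 1 = 10.4897%
Differential = 2.3611% − 10.4897% = -8.1286% → -8.13%.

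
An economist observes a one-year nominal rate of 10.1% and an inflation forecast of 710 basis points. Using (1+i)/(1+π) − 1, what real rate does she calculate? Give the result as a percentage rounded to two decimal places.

By the Fisher equation, 1 + r = (1 + i)/(1 + π).
1 + r = 1.10100 / 1.07100 = 1.028011
r = 1.028011 − 1 = 2.8011%, i.e. 2.80%.

2.80%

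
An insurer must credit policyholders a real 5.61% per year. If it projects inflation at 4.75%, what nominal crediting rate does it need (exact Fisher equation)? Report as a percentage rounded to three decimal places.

10.626%

(1 + i) = (1 + r)(1 + π) = 1.05610 × 1.04750 = 1.10626475
i = 1.10626475 − 1, so the required nominal rate is 10.626%.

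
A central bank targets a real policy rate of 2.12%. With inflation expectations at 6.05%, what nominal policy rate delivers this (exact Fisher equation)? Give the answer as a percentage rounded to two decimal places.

(1 + i) = (1 + r)(1 + π) = 1.02120 × 1.06050 = 1.0829826
i = 1.0829826 − 1, so the required nominal rate is 8.30%.

8.30%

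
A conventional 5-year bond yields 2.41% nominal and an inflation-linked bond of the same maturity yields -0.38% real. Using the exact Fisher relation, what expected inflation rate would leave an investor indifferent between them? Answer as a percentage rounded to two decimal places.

(1 + π) = (1 + i)/(1 + r) = 1.02410 / 0.99620 = 1.028006
Break-even inflation = 1.028006 − 1 → 2.80%.

2.80%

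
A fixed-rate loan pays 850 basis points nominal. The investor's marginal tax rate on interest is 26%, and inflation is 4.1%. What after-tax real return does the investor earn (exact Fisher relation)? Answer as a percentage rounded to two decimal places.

After-tax nominal return = 8.5% × (1 − 0.26) = 6.2900%.
1 + r = 1.06290 / 1.04100 = 1.021037
After-tax real rate = 1.021037 − 1 → 2.10%.

2.10%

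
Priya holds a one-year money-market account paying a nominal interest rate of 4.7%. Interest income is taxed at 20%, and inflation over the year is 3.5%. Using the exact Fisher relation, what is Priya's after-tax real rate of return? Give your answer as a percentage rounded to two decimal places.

0.25%

After-tax nominal return = 4.7% × (1 − 0.2) = 3.7600%.
1 + r = 1.03760 / 1.03500 = 1.002512
After-tax real rate = 1.002512 − 1 → 0.25%.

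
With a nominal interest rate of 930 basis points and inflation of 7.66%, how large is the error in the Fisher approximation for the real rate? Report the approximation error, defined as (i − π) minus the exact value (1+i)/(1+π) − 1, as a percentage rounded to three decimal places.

0.117%

Approximate: r ≈ 9.300% − 7.660% = 1.6400%
Exact: (1 + 0.0930)/(1 + 0.0766) − 1 = 1.5233%
Error = 1.6400% − 1.5233% = 0.1167% → 0.117%.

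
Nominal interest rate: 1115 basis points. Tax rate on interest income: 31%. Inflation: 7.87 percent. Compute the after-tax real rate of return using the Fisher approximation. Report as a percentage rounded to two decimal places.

After-tax nominal return = 11.15% × (1 − 0.31) = 7.6935%.
r ≈ 7.6935% − 7.87% → -0.18%.

-0.18%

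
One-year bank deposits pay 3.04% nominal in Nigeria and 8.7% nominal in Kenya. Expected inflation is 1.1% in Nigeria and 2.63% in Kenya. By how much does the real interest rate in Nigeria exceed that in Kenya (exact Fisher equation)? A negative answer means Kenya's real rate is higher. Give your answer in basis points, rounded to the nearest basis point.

Nigeria: (1 + 0.0304)/(1 + 0.0110) − 1 = 1.9189%
Kenya: (1 + 0.0870)/(1 + 0.0263) − 1 = 5.9144%
Differential = 1.9189% − 5.9144% = -3.9956% → -400 basis points.

-400 basis points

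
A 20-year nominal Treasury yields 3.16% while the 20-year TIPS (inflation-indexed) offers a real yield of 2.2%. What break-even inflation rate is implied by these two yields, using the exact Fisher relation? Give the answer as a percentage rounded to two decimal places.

(1 + π) = (1 + i)/(1 + r) = 1.03160 / 1.02200 = 1.009393
Break-even inflation = 1.009393 − 1 → 0.94%.

0.94%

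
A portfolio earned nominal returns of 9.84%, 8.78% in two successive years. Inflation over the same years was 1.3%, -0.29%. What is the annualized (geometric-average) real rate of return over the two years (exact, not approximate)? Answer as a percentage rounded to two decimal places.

Nominal growth factor = 1.0984 × 1.0878 = 1.19483952
Price-level growth factor = 1.0130 × 0.9971 = 1.01006230
Real growth factor = 1.19483952 / 1.01006230 = 1.18293646
Annualized real rate = 1.18293646^(1/2) − 1 = 8.7629% → 8.76%.

8.76%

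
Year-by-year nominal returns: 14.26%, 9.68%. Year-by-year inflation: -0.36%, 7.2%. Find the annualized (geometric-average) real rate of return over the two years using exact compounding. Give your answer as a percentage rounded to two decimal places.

8.32%

Nominal growth factor = 1.1426 × 1.0968 = 1.25320368
Price-level growth factor = 0.9964 × 1.0720 = 1.06814080
Real growth factor = 1.25320368 / 1.06814080 = 1.17325701
Annualized real rate = 1.17325701^(1/2) − 1 = 8.3170% → 8.32%.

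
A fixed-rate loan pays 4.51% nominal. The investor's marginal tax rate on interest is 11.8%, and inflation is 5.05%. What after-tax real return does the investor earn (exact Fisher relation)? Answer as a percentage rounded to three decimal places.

-1.021%

After-tax nominal return = 4.51% × (1 − 0.118) = 3.97782%.
1 + r = 1.0397782 / 1.05050 = 0.989794
After-tax real rate = 0.989794 − 1 → -1.021%.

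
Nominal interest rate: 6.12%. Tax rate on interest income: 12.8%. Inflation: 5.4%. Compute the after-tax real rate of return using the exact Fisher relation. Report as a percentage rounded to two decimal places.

-0.06%

After-tax nominal return = 6.12% × (1 − 0.128) = 5.33664%.
1 + r = 1.0533664 / 1.05400 = 0.999399
After-tax real rate = 0.999399 − 1 → -0.06%.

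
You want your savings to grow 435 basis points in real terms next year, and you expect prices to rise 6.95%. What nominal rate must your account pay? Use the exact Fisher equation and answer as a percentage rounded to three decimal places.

11.602%

(1 + i) = (1 + r)(1 + π) = 1.04350 × 1.06950 = 1.11602325
i = 1.11602325 − 1, so the required nominal rate is 11.602%.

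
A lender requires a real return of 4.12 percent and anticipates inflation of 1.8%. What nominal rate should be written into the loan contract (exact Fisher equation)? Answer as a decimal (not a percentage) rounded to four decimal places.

0.0599

(1 + i) = (1 + r)(1 + π) = 1.04120 × 1.01800 = 1.0599416
i = 1.0599416 − 1, so the required nominal rate is 0.0599.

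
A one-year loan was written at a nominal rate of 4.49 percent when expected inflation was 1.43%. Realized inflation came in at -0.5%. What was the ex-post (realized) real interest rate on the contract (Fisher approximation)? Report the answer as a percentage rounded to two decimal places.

4.99%

Ex-post: 4.49% − (-0.5%) = 4.990%
So the realized real rate is 4.99%.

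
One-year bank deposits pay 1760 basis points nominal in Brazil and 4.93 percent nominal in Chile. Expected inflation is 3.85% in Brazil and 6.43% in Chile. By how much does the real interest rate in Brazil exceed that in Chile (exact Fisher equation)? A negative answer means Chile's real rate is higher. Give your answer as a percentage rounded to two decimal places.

14.65%

Brazil: (1 + 0.1760)/(1 + 0.0385) − 1 = 13.2403%
Chile: (1 + 0.0493)/(1 + 0.0643) − 1 = -1.4094%
Differential = 13.2403% − (-1.4094%) = 14.6496% → 14.65%.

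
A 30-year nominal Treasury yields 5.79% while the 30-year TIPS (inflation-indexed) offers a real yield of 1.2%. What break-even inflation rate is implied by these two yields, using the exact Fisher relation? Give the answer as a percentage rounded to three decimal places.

4.536%

(1 + π) = (1 + i)/(1 + r) = 1.05790 / 1.01200 = 1.045356
Break-even inflation = 1.045356 − 1 → 4.536%.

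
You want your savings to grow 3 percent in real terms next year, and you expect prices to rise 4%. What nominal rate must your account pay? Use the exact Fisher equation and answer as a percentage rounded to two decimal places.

(1 + i) = (1 + r)(1 + π) = 1.03000 × 1.04000 = 1.07120
i = 1.07120 − 1, so the required nominal rate is 7.12%.

7.12%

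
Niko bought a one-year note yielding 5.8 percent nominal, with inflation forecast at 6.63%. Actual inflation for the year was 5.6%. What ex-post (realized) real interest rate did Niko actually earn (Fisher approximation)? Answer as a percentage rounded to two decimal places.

0.20%

Ex-post: 5.8% − 5.6% = 0.200%
So the realized real rate is 0.20%.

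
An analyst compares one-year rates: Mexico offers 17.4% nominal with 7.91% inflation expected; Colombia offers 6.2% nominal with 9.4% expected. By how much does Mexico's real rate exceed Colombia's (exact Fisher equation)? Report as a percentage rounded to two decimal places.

11.72%

Mexico: (1 + 0.1740)/(1 + 0.0791) − 1 = 8.7944%
Colombia: (1 + 0.0620)/(1 + 0.0940) − 1 = -2.9250%
Differential = 8.7944% − (-2.9250%) = 11.7194% → 11.72%.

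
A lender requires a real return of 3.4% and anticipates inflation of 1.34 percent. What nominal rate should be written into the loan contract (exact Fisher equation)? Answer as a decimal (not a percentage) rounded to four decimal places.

0.0479

(1 + i) = (1 + r)(1 + π) = 1.03400 × 1.01340 = 1.0478556
i = 1.0478556 − 1, so the required nominal rate is 0.0479.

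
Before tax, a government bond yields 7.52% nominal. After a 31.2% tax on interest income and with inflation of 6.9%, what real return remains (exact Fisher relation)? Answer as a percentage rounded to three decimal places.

-1.615%

After-tax nominal return = 7.52% × (1 − 0.312) = 5.17376%.
1 + r = 1.0517376 / 1.06900 = 0.983852
After-tax real rate = 0.983852 − 1 → -1.615%.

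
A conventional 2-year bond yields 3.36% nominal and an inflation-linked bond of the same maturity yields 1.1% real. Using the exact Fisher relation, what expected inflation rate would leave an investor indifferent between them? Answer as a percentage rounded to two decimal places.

(1 + π) = (1 + i)/(1 + r) = 1.03360 / 1.01100 = 1.022354
Break-even inflation = 1.022354 − 1 → 2.24%.

2.24%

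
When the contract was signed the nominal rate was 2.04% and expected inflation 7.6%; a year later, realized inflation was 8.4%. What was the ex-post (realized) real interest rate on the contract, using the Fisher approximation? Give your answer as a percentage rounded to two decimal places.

-6.36%

Ex-post: 2.04% − 8.4% = -6.360%
So the realized real rate is -6.36%.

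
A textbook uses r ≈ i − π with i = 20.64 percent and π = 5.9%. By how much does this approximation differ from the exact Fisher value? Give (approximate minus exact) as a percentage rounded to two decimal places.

0.82%

Approximate: r ≈ 20.640% − 5.900% = 14.7400%
Exact: (1 + 0.2064)/(1 + 0.0590) − 1 = 13.9188%
Error = 14.7400% − 13.9188% = 0.8212% → 0.82%.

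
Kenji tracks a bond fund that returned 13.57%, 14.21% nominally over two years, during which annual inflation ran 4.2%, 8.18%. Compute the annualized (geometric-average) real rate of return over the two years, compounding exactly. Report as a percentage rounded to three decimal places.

Compound the nominal returns: 1.1357 × 1.1421 = 1.29708297.
Compound inflation: 1.0420 × 1.0818 = 1.12723560.
Deflate: 1.29708297 / 1.12723560 = 1.15067602.
Annualized real rate = 1.15067602^(1/2) − 1 = 7.2696% → 7.270%.

7.270%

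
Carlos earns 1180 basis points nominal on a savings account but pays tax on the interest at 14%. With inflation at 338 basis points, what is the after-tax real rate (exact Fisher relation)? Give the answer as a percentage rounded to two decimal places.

After-tax nominal return = 11.8% × (1 − 0.14) = 10.1480%.
1 + r = 1.10148 / 1.03380 = 1.065467
After-tax real rate = 1.065467 − 1 → 6.55%.

6.55%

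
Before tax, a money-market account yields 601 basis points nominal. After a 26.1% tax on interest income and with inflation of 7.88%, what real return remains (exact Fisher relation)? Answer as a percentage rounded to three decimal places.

-3.187%

After-tax nominal return = 6.01% × (1 − 0.261) = 4.44139%.
1 + r = 1.0444139 / 1.07880 = 0.968126
After-tax real rate = 0.968126 − 1 → -3.187%.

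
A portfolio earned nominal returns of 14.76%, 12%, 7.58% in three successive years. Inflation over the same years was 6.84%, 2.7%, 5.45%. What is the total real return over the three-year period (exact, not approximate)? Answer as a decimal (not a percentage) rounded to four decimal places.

Compound the nominal returns: 1.1476 × 1.1200 × 1.0758 = 1.382739.
Compound inflation: 1.0684 × 1.0270 × 1.0545 = 1.157047.
Deflate: 1.382739 / 1.157047 = 1.195059.
Total real return = 1.195059 − 1 → 0.1951.

0.1951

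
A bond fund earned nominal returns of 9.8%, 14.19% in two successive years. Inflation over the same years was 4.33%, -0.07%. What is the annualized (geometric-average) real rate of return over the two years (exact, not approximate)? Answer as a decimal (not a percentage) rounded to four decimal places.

Compound the nominal returns: 1.0980 × 1.1419 = 1.25380620.
Compound inflation: 1.0433 × 0.9993 = 1.04256969.
Deflate: 1.25380620 / 1.04256969 = 1.20261141.
Annualized real rate = 1.20261141^(1/2) − 1 = 9.6636% → 0.0966.

0.0966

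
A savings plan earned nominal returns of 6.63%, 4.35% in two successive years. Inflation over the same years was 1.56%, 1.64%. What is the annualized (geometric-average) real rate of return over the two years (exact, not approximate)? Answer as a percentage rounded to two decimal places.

Nominal growth factor = 1.0663 × 1.0435 = 1.11268405
Price-level growth factor = 1.0156 × 1.0164 = 1.03225584
Real growth factor = 1.11268405 / 1.03225584 = 1.07791500
Annualized real rate = 1.07791500^(1/2) − 1 = 3.8227% → 3.82%.

3.82%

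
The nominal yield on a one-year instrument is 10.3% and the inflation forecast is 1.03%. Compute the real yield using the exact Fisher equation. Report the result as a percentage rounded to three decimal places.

By the Fisher identity, 1 + r = (1 + i)/(1 + π).
1 + r = 1.10300 / 1.01030 = 1.0917549
r = 1.0917549 − 1 = 9.17549%, i.e. 9.175%.

9.175%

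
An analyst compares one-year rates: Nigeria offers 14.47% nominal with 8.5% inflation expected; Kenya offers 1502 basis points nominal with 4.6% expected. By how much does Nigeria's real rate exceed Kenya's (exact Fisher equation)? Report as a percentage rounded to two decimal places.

-4.46%

Nigeria: (1 + 0.1447)/(1 + 0.0850) − 1 = 5.5023%
Kenya: (1 + 0.1502)/(1 + 0.0460) − 1 = 9.9618%
Differential = 5.5023% − 9.9618% = -4.4595% → -4.46%.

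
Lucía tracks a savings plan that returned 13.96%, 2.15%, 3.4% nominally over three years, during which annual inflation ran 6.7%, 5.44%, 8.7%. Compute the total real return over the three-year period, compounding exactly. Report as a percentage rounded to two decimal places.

-1.57%

Compound the nominal returns: 1.1396 × 1.0215 × 1.0340 = 1.203681.
Compound inflation: 1.0670 × 1.0544 × 1.0870 = 1.222924.
Deflate: 1.203681 / 1.222924 = 0.984265.
Total real return = 0.984265 − 1 → -1.57%.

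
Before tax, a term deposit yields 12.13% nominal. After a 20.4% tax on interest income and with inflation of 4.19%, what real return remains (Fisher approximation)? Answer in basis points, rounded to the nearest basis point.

547 basis points

After-tax nominal return = 12.13% × (1 − 0.204) = 9.65548%.
r ≈ 9.65548% − 4.19% → 547 basis points.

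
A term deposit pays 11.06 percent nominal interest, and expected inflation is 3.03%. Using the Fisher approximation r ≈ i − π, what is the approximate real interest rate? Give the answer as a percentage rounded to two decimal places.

r ≈ i − π = 11.06% − 3.03% = 8.03%.

8.03%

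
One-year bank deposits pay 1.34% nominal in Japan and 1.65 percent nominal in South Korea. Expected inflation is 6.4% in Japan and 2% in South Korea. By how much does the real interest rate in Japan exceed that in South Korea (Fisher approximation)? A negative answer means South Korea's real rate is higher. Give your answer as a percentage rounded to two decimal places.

Japan: 1.34% − 6.4% = -5.060%
South Korea: 1.65% − 2% = -0.350%
Differential = -4.710% → -4.71%.

-4.71%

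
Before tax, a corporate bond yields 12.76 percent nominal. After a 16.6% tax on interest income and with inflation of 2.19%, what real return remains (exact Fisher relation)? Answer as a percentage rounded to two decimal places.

After-tax nominal return = 12.76% × (1 − 0.166) = 10.64184%.
1 + r = 1.1064184 / 1.02190 = 1.082707
After-tax real rate = 1.082707 − 1 → 8.27%.

8.27%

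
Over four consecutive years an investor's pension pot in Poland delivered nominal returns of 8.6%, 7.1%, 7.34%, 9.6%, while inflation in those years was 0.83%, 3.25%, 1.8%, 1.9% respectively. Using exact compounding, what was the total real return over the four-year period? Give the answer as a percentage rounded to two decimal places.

26.70%

Nominal growth factor = 1.0860 × 1.0710 × 1.0734 × 1.0960 = 1.368332
Price-level growth factor = 1.0083 × 1.0325 × 1.0180 × 1.0190 = 1.079945
Real growth factor = 1.368332 / 1.079945 = 1.267038
Total real return = 1.267038 − 1 → 26.70%.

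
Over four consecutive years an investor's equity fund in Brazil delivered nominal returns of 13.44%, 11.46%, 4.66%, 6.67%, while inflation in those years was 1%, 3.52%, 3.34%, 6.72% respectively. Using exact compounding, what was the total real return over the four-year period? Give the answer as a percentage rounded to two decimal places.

22.42%

Compound the nominal returns: 1.1344 × 1.1146 × 1.0466 × 1.0667 = 1.411589.
Compound inflation: 1.0100 × 1.0352 × 1.0334 × 1.0672 = 1.153081.
Deflate: 1.411589 / 1.153081 = 1.224189.
Total real return = 1.224189 − 1 → 22.42%.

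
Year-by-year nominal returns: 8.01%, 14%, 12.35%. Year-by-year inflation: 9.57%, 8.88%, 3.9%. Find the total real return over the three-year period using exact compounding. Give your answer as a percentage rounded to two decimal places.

11.61%

Compound the nominal returns: 1.0801 × 1.1400 × 1.1235 = 1.383381.
Compound inflation: 1.0957 × 1.0888 × 1.0390 = 1.239525.
Deflate: 1.383381 / 1.239525 = 1.116058.
Total real return = 1.116058 − 1 → 11.61%.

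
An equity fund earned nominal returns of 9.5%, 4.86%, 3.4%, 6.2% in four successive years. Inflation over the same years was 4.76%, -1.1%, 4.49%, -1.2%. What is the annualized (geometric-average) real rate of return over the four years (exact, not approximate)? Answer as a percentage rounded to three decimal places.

4.198%

Compound the nominal returns: 1.0950 × 1.0486 × 1.0340 × 1.0620 = 1.260866273.
Compound inflation: 1.0476 × 0.9890 × 1.0449 × 0.9880 = 1.069605076.
Deflate: 1.260866273 / 1.069605076 = 1.178814781.
Annualized real rate = 1.178814781^(1/4) − 1 = 4.19848% → 4.198%.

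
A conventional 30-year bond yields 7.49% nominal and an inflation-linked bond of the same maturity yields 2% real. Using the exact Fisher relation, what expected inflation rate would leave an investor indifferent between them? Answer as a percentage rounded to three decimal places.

5.382%

(1 + π) = (1 + i)/(1 + r) = 1.07490 / 1.02000 = 1.053824
Break-even inflation = 1.053824 − 1 → 5.382%.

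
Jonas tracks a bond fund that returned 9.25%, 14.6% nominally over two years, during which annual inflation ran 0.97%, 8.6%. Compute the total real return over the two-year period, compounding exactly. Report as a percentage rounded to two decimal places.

14.18%

Compound the nominal returns: 1.0925 × 1.1460 = 1.252005.
Compound inflation: 1.0097 × 1.0860 = 1.096534.
Deflate: 1.252005 / 1.096534 = 1.141784.
Total real return = 1.141784 − 1 → 14.18%.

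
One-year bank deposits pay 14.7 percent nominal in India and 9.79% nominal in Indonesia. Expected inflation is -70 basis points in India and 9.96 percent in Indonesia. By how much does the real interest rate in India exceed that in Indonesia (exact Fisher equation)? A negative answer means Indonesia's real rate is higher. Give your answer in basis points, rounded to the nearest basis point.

India: (1 + 0.1470)/(1 − 0.0070) − 1 = 15.5086%
Indonesia: (1 + 0.0979)/(1 + 0.0996) − 1 = -0.1546%
Differential = 15.5086% − (-0.1546%) = 15.6632% → 1566 basis points.

1566 basis points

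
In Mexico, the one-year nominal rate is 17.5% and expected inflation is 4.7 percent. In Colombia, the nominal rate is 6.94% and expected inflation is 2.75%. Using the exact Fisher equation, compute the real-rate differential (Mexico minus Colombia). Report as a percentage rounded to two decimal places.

Mexico: (1 + 0.1750)/(1 + 0.0470) − 1 = 12.2254%
Colombia: (1 + 0.0694)/(1 + 0.0275) − 1 = 4.0779%
Differential = 12.2254% − 4.0779% = 8.1475% → 8.15%.

8.15%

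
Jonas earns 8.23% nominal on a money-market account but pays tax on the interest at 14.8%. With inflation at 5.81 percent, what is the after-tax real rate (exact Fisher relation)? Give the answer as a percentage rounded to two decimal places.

After-tax nominal return = 8.23% × (1 − 0.148) = 7.01196%.
1 + r = 1.0701196 / 1.05810 = 1.011360
After-tax real rate = 1.011360 − 1 → 1.14%.

1.14%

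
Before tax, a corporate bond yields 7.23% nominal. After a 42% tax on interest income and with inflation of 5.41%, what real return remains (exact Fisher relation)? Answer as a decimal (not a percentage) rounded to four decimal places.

After-tax nominal return = 7.23% × (1 − 0.42) = 4.1934%.
1 + r = 1.041934 / 1.05410 = 0.988458
After-tax real rate = 0.988458 − 1 → -0.0115.

-0.0115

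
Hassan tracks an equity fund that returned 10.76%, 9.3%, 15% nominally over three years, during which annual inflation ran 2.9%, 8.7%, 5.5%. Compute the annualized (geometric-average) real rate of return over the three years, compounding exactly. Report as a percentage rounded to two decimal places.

5.67%

Compound the nominal returns: 1.1076 × 1.0930 × 1.1500 = 1.39219782.
Compound inflation: 1.0290 × 1.0870 × 1.0550 = 1.18004177.
Deflate: 1.39219782 / 1.18004177 = 1.17978690.
Annualized real rate = 1.17978690^(1/3) − 1 = 5.6658% → 5.67%.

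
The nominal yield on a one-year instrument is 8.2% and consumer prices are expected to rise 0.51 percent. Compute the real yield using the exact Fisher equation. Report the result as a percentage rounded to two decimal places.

7.65%

By the Fisher equation, 1 + r = (1 + i)/(1 + π).
1 + r = 1.08200 / 1.00510 = 1.076510
r = 1.076510 − 1 = 7.6510%, i.e. 7.65%.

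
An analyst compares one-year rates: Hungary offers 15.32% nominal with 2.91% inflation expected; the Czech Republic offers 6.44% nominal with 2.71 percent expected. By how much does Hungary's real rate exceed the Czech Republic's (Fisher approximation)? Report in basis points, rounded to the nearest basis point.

Hungary: 15.32% − 2.91% = 12.410%
The Czech Republic: 6.44% − 2.71% = 3.730%
Differential = 8.680% → 868 basis points.

868 basis points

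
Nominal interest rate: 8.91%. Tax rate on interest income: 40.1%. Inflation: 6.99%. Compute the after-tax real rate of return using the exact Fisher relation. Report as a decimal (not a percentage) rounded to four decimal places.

After-tax nominal return = 8.91% × (1 − 0.401) = 5.33709%.
1 + r = 1.0533709 / 1.06990 = 0.984551
After-tax real rate = 0.984551 − 1 → -0.0154.

-0.0154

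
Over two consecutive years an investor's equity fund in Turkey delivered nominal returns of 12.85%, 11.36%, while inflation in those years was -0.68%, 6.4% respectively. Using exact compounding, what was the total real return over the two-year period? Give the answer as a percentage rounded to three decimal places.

18.919%

Nominal growth factor = 1.1285 × 1.1136 = 1.256698
Price-level growth factor = 0.9932 × 1.0640 = 1.056765
Real growth factor = 1.256698 / 1.056765 = 1.189193
Total real return = 1.189193 − 1 → 18.919%.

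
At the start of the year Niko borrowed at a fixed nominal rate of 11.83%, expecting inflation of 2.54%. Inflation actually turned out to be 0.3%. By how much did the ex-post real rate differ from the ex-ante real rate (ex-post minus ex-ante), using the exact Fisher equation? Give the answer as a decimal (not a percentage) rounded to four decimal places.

Ex-ante: (1 + 0.1183)/(1 + 0.0254) − 1 = 9.0599%
Ex-post: (1 + 0.1183)/(1 + 0.0030) − 1 = 11.4955%
Difference (ex-post − ex-ante) = 2.4356% → 0.0244.

0.0244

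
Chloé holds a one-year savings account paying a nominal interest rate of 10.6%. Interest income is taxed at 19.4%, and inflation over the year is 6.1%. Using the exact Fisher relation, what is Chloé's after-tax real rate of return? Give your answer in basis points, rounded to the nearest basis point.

230 basis points

After-tax nominal return = 10.6% × (1 − 0.194) = 8.5436%.
1 + r = 1.085436 / 1.06100 = 1.023031
After-tax real rate = 1.023031 − 1 → 230 basis points.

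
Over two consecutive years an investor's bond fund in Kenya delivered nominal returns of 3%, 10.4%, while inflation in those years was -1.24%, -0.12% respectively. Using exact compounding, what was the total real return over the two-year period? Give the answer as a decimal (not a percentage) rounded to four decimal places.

Nominal growth factor = 1.0300 × 1.1040 = 1.137120
Price-level growth factor = 0.9876 × 0.9988 = 0.986415
Real growth factor = 1.137120 / 0.986415 = 1.152781
Total real return = 1.152781 − 1 → 0.1528.

0.1528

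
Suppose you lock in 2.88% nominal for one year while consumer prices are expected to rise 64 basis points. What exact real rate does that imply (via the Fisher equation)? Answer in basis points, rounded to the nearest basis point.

By the Fisher equation, 1 + r = (1 + i)/(1 + π).
1 + r = 1.02880 / 1.00640 = 1.022258
r = 1.022258 − 1 = 2.2258%, i.e. 223 basis points.

223 basis points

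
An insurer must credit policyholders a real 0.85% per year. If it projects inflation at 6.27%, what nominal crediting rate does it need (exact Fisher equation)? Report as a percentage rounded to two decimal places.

(1 + i) = (1 + r)(1 + π) = 1.00850 × 1.06270 = 1.07173295
i = 1.07173295 − 1, so the required nominal rate is 7.17%.

7.17%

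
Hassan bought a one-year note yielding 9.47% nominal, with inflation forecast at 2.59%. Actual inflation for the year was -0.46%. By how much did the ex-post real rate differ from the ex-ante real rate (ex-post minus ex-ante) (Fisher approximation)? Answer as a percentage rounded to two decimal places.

3.05%

Ex-ante: 9.47% − 2.59% = 6.880%
Ex-post: 9.47% − (-0.46%) = 9.930%
Difference (ex-post − ex-ante) = 3.0500% → 3.05%.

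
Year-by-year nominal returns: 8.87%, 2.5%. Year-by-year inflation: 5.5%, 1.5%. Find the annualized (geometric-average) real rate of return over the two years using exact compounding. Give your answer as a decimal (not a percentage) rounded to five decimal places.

0.02084

Compound the nominal returns: 1.0887 × 1.0250 = 1.11591750.
Compound inflation: 1.0550 × 1.0150 = 1.07082500.
Deflate: 1.11591750 / 1.07082500 = 1.04211006.
Annualized real rate = 1.04211006^(1/2) − 1 = 2.0838% → 0.02084.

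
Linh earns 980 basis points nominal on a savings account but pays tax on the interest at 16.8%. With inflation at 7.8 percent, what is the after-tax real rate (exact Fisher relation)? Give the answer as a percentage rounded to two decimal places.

After-tax nominal return = 9.8% × (1 − 0.168) = 8.1536%.
1 + r = 1.081536 / 1.07800 = 1.003280
After-tax real rate = 1.003280 − 1 → 0.33%.

0.33%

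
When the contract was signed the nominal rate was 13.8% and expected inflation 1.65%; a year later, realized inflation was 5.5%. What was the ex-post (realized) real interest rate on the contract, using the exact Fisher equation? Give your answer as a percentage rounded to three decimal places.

7.867%

Ex-post: (1 + 0.1380)/(1 + 0.0550) − 1 = 7.8673%
So the realized real rate is 7.867%.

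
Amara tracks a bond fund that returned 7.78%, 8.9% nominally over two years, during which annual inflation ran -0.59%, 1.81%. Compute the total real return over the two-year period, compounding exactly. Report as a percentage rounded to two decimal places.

Compound the nominal returns: 1.0778 × 1.0890 = 1.173724.
Compound inflation: 0.9941 × 1.0181 = 1.012093.
Deflate: 1.173724 / 1.012093 = 1.159700.
Total real return = 1.159700 − 1 → 15.97%.

15.97%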